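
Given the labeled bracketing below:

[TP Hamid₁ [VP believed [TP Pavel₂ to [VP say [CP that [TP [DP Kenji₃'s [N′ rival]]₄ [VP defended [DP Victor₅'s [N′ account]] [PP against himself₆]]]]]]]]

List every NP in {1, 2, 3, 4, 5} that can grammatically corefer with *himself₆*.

{4}

*himself* is an anaphor, so Principle A applies: it must be bound in its binding domain.
Binding domain of *himself₆*: the embedded TP, whose subject is [Kenji₃'s rival]₄.
*Hamid₁* c-commands the anaphor but is outside its binding domain → cannot satisfy Principle A.
*Pavel₂* c-commands the anaphor but is outside its binding domain → cannot satisfy Principle A.
*Kenji₃* does not c-command the anaphor → cannot bind it.
*[Kenji₃'s rival]₄* c-commands the anaphor within its binding domain → licit binder.
*Victor₅* does not c-command the anaphor → cannot bind it.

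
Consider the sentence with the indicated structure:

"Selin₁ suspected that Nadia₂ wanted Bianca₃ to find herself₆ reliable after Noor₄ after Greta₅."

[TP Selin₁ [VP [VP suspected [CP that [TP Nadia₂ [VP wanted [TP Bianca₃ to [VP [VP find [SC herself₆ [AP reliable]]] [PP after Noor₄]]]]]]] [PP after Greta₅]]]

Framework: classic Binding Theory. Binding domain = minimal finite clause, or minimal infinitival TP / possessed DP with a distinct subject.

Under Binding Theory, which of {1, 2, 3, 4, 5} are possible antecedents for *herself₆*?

*herself* is an anaphor, so Principle A applies: it must be bound in its binding domain.
Binding domain of *herself₆*: the embedded TP, whose subject is Bianca₃.
*Selin₁* c-commands the anaphor but is outside its binding domain → cannot satisfy Principle A.
*Nadia₂* c-commands the anaphor but is outside its binding domain → cannot satisfy Principle A.
*Bianca₃* c-commands the anaphor within its binding domain → licit binder.
*Noor₄* does not c-command the anaphor → cannot bind it.
*Greta₅* does not c-command the anaphor → cannot bind it.

{3}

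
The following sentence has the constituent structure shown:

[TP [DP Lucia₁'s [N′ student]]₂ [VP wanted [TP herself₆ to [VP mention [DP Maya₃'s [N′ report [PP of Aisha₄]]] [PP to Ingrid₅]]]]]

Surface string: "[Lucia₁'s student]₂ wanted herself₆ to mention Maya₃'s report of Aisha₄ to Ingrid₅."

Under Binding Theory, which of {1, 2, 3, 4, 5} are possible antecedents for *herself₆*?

{2}

*herself* is an anaphor, so Principle A applies: it must be bound in its binding domain.
Binding domain of *herself₆*: the matrix TP, whose subject is [Lucia₁'s student]₂.
*Lucia₁* does not c-command the anaphor → cannot bind it.
*[Lucia₁'s student]₂* c-commands the anaphor within its binding domain → licit binder.
*Maya₃* does not c-command the anaphor → cannot bind it.
*Aisha₄* does not c-command the anaphor → cannot bind it.
*Ingrid₅* does not c-command the anaphor → cannot bind it.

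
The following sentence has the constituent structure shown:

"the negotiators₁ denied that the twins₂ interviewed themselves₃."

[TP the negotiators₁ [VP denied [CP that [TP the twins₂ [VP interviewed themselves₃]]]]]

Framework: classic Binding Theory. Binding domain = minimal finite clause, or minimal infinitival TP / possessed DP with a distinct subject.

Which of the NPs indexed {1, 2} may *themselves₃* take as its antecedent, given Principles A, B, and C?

*themselves* is an anaphor, so Principle A applies: it must be bound in its binding domain.
Binding domain of *themselves₃*: the embedded TP, whose subject is the twins₂.
*the negotiators₁* c-commands the anaphor but is outside its binding domain → cannot satisfy Principle A.
*the twins₂* c-commands the anaphor within its binding domain → licit binder.

{2}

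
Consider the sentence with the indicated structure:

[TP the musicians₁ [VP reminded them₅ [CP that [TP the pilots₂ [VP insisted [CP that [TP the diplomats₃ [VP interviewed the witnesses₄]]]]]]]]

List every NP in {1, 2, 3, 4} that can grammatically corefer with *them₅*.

none

*them* is a pronoun, so Principle B applies: it must be free in its binding domain.
Binding domain of *them₅*: the matrix TP, whose subject is the musicians₁.
*the musicians₁* c-commands the pronoun within its binding domain → coindexation would violate Principle B.
*the pilots₂*: the pronoun c-commands this R-expression → coindexation would violate Principle C on *the pilots₂*.
*the diplomats₃*: the pronoun c-commands this R-expression → coindexation would violate Principle C on *the diplomats₃*.
*the witnesses₄*: the pronoun c-commands this R-expression → coindexation would violate Principle C on *the witnesses₄*.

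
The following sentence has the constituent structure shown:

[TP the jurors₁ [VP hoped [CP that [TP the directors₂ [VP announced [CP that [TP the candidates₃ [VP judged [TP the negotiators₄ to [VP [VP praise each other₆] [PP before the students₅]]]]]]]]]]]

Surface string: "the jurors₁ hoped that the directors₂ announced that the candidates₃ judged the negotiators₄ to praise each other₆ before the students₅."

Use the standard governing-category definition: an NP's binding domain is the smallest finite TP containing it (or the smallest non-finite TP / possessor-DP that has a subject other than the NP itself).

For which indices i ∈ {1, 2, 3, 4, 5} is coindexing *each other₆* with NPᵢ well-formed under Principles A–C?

*each other* is an anaphor, so Principle A applies: it must be bound in its binding domain.
Binding domain of *each other₆*: the embedded TP, whose subject is the negotiators₄.
*the jurors₁* c-commands the anaphor but is outside its binding domain → cannot satisfy Principle A.
*the directors₂* c-commands the anaphor but is outside its binding domain → cannot satisfy Principle A.
*the candidates₃* c-commands the anaphor but is outside its binding domain → cannot satisfy Principle A.
*the negotiators₄* c-commands the anaphor within its binding domain → licit binder.
*the students₅* does not c-command the anaphor → cannot bind it.

{4}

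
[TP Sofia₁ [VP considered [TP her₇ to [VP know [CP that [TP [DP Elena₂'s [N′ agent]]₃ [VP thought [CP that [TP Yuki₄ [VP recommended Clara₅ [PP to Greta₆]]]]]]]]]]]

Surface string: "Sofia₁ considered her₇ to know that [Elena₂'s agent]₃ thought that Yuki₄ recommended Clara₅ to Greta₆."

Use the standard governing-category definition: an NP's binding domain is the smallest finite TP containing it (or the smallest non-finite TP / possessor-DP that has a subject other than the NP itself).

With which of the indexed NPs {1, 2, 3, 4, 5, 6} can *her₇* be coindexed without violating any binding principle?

*her* is a pronoun, so Principle B applies: it must be free in its binding domain.
Binding domain of *her₇*: the matrix TP, whose subject is Sofia₁.
*Sofia₁* c-commands the pronoun within its binding domain → coindexation would violate Principle B.
*Elena₂*: the pronoun c-commands this R-expression → coindexation would violate Principle C on *Elena₂*.
*[Elena₂'s agent]₃*: the pronoun c-commands this R-expression → coindexation would violate Principle C on *[Elena₂'s agent]₃*.
*Yuki₄*: the pronoun c-commands this R-expression → coindexation would violate Principle C on *Yuki₄*.
*Clara₅*: the pronoun c-commands this R-expression → coindexation would violate Principle C on *Clara₅*.
*Greta₆*: the pronoun c-commands this R-expression → coindexation would violate Principle C on *Greta₆*.

none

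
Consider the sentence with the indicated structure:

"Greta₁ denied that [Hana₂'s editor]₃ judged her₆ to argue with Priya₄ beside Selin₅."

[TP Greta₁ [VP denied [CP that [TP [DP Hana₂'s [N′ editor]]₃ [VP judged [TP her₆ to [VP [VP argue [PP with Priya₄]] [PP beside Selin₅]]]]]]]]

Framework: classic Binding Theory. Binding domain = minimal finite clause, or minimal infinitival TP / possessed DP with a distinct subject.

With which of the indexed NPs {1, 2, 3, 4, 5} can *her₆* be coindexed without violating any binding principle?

*her* is a pronoun, so Principle B applies: it must be free in its binding domain.
Binding domain of *her₆*: the embedded TP, whose subject is [Hana₂'s editor]₃.
*Greta₁* c-commands the pronoun but from outside its binding domain, and is not c-commanded by it → coindexation permitted.
*Hana₂* and the pronoun do not c-command one another → neither Principle B nor Principle C is at stake; coindexation permitted.
*[Hana₂'s editor]₃* c-commands the pronoun within its binding domain → coindexation would violate Principle B.
*Priya₄*: the pronoun c-commands this R-expression → coindexation would violate Principle C on *Priya₄*.
*Selin₅*: the pronoun c-commands this R-expression → coindexation would violate Principle C on *Selin₅*.

{1, 2}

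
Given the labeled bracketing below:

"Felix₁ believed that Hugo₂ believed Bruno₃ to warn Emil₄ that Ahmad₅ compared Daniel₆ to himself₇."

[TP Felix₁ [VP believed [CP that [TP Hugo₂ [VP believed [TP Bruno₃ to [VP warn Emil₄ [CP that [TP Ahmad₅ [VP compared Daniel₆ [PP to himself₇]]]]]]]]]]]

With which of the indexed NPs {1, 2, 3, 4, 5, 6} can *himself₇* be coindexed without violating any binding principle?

*himself* is an anaphor, so Principle A applies: it must be bound in its binding domain.
Binding domain of *himself₇*: the embedded TP, whose subject is Ahmad₅.
*Felix₁* c-commands the anaphor but is outside its binding domain → cannot satisfy Principle A.
*Hugo₂* c-commands the anaphor but is outside its binding domain → cannot satisfy Principle A.
*Bruno₃* c-commands the anaphor but is outside its binding domain → cannot satisfy Principle A.
*Emil₄* c-commands the anaphor but is outside its binding domain → cannot satisfy Principle A.
*Ahmad₅* c-commands the anaphor within its binding domain → licit binder.
*Daniel₆* c-commands the anaphor within its binding domain → licit binder.

{5, 6}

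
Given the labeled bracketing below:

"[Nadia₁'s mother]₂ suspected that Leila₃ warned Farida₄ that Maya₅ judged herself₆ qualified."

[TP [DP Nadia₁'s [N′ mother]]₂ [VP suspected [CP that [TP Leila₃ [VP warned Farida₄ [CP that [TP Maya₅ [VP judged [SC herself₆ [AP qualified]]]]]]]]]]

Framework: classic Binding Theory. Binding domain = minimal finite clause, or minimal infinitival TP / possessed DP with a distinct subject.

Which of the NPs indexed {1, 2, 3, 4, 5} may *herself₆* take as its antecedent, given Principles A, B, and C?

*herself* is an anaphor, so Principle A applies: it must be bound in its binding domain.
Binding domain of *herself₆*: the embedded TP, whose subject is Maya₅.
*Nadia₁* does not c-command the anaphor → cannot bind it.
*[Nadia₁'s mother]₂* c-commands the anaphor but is outside its binding domain → cannot satisfy Principle A.
*Leila₃* c-commands the anaphor but is outside its binding domain → cannot satisfy Principle A.
*Farida₄* c-commands the anaphor but is outside its binding domain → cannot satisfy Principle A.
*Maya₅* c-commands the anaphor within its binding domain → licit binder.

{5}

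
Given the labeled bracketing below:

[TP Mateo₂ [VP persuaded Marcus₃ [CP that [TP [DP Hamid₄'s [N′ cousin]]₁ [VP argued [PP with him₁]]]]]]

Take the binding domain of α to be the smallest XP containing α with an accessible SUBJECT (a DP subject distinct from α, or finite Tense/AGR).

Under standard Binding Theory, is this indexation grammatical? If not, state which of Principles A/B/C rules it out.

Principle B

The two coindexed NPs are *[Hamid₄'s cousin]₁* and *him₁*.
*him₁* is a pronoun. Its binding domain is the embedded TP, whose subject is [Hamid₄'s cousin]₁.
*[Hamid₄'s cousin]₁* c-commands it within that domain and carries the same index.
The pronoun is locally bound → Principle B violation.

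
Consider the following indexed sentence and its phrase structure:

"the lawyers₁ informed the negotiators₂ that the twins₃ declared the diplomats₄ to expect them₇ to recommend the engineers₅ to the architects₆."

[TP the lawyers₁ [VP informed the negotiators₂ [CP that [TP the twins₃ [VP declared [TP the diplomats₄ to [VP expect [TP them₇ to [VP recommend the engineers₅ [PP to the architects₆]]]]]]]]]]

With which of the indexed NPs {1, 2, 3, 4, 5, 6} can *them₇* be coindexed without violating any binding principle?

{1, 2, 3}

*them* is a pronoun, so Principle B applies: it must be free in its binding domain.
Binding domain of *them₇*: the embedded TP, whose subject is the diplomats₄.
*the lawyers₁* c-commands the pronoun but from outside its binding domain, and is not c-commanded by it → coindexation permitted.
*the negotiators₂* c-commands the pronoun but from outside its binding domain, and is not c-commanded by it → coindexation permitted.
*the twins₃* c-commands the pronoun but from outside its binding domain, and is not c-commanded by it → coindexation permitted.
*the diplomats₄* c-commands the pronoun within its binding domain → coindexation would violate Principle B.
*the engineers₅*: the pronoun c-commands this R-expression → coindexation would violate Principle C on *the engineers₅*.
*the architects₆*: the pronoun c-commands this R-expression → coindexation would violate Principle C on *the architects₆*.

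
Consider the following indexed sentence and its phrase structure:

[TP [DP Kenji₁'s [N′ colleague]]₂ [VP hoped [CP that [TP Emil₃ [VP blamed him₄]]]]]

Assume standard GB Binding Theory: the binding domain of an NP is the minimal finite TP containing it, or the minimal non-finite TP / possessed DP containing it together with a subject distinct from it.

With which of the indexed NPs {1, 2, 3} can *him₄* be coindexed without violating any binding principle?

{1, 2}

*him* is a pronoun, so Principle B applies: it must be free in its binding domain.
Binding domain of *him₄*: the embedded TP, whose subject is Emil₃.
*Kenji₁* and the pronoun do not c-command one another → neither Principle B nor Principle C is at stake; coindexation permitted.
*[Kenji₁'s colleague]₂* c-commands the pronoun but from outside its binding domain, and is not c-commanded by it → coindexation permitted.
*Emil₃* c-commands the pronoun within its binding domain → coindexation would violate Principle B.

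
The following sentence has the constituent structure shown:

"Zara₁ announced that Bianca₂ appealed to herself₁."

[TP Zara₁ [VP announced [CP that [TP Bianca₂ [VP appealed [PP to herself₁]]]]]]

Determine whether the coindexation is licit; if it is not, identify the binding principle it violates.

The two coindexed NPs are *Zara₁* and *herself₁*.
*herself₁* is an anaphor. Principle A requires it to be bound within its binding domain — the embedded TP, whose subject is Bianca₂.
Within that domain it is c-commanded by *Bianca₂*, which does not share its index.
*Zara₁* does c-command the anaphor, but from outside its binding domain.
The anaphor is unbound in its domain → Principle A violation.

Principle A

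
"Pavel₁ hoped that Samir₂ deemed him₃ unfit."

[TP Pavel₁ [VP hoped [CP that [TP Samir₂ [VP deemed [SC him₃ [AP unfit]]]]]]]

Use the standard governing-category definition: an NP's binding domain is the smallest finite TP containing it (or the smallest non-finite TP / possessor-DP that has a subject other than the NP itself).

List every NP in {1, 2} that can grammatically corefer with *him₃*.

{1}

*him* is a pronoun, so Principle B applies: it must be free in its binding domain.
Binding domain of *him₃*: the embedded TP, whose subject is Samir₂.
*Pavel₁* c-commands the pronoun but from outside its binding domain, and is not c-commanded by it → coindexation permitted.
*Samir₂* c-commands the pronoun within its binding domain → coindexation would violate Principle B.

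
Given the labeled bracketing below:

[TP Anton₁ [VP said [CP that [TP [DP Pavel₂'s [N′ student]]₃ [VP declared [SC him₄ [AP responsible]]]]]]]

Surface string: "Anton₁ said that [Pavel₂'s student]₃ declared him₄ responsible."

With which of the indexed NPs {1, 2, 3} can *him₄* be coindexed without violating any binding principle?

{1, 2}

*him* is a pronoun, so Principle B applies: it must be free in its binding domain.
Binding domain of *him₄*: the embedded TP, whose subject is [Pavel₂'s student]₃.
*Anton₁* c-commands the pronoun but from outside its binding domain, and is not c-commanded by it → coindexation permitted.
*Pavel₂* and the pronoun do not c-command one another → neither Principle B nor Principle C is at stake; coindexation permitted.
*[Pavel₂'s student]₃* c-commands the pronoun within its binding domain → coindexation would violate Principle B.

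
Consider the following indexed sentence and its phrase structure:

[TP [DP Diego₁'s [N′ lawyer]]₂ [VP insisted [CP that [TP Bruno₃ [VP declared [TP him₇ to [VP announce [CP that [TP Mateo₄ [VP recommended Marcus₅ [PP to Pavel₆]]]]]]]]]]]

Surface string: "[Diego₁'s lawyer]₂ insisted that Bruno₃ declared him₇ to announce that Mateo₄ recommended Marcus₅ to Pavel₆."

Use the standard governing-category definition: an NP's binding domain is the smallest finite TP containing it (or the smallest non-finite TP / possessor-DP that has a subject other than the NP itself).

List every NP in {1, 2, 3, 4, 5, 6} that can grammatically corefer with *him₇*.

*him* is a pronoun, so Principle B applies: it must be free in its binding domain.
Binding domain of *him₇*: the embedded TP, whose subject is Bruno₃.
*Diego₁* and the pronoun do not c-command one another → neither Principle B nor Principle C is at stake; coindexation permitted.
*[Diego₁'s lawyer]₂* c-commands the pronoun but from outside its binding domain, and is not c-commanded by it → coindexation permitted.
*Bruno₃* c-commands the pronoun within its binding domain → coindexation would violate Principle B.
*Mateo₄*: the pronoun c-commands this R-expression → coindexation would violate Principle C on *Mateo₄*.
*Marcus₅*: the pronoun c-commands this R-expression → coindexation would violate Principle C on *Marcus₅*.
*Pavel₆*: the pronoun c-commands this R-expression → coindexation would violate Principle C on *Pavel₆*.

{1, 2}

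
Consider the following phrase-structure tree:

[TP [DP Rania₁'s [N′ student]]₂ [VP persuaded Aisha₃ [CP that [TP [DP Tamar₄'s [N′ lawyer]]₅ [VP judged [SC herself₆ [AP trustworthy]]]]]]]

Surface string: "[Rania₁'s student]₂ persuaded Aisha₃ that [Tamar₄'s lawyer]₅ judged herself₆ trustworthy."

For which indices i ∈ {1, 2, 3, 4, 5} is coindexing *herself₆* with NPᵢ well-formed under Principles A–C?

{5}

*herself* is an anaphor, so Principle A applies: it must be bound in its binding domain.
Binding domain of *herself₆*: the embedded TP, whose subject is [Tamar₄'s lawyer]₅.
*Rania₁* does not c-command the anaphor → cannot bind it.
*[Rania₁'s student]₂* c-commands the anaphor but is outside its binding domain → cannot satisfy Principle A.
*Aisha₃* c-commands the anaphor but is outside its binding domain → cannot satisfy Principle A.
*Tamar₄* does not c-command the anaphor → cannot bind it.
*[Tamar₄'s lawyer]₅* c-commands the anaphor within its binding domain → licit binder.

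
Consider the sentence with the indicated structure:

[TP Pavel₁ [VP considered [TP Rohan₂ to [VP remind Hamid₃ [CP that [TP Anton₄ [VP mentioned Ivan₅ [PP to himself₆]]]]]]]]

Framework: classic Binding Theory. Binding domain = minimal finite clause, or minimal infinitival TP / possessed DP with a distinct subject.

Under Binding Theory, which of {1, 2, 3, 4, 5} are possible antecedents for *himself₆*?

{4, 5}

*himself* is an anaphor, so Principle A applies: it must be bound in its binding domain.
Binding domain of *himself₆*: the embedded TP, whose subject is Anton₄.
*Pavel₁* c-commands the anaphor but is outside its binding domain → cannot satisfy Principle A.
*Rohan₂* c-commands the anaphor but is outside its binding domain → cannot satisfy Principle A.
*Hamid₃* c-commands the anaphor but is outside its binding domain → cannot satisfy Principle A.
*Anton₄* c-commands the anaphor within its binding domain → licit binder.
*Ivan₅* c-commands the anaphor within its binding domain → licit binder.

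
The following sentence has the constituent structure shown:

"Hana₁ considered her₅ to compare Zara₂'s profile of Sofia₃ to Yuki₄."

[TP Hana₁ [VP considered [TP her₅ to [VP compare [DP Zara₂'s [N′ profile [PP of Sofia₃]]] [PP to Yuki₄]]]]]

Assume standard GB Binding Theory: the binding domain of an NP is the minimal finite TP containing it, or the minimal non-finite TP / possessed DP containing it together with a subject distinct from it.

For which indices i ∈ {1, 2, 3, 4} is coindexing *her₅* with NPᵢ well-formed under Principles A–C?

*her* is a pronoun, so Principle B applies: it must be free in its binding domain.
Binding domain of *her₅*: the matrix TP, whose subject is Hana₁.
*Hana₁* c-commands the pronoun within its binding domain → coindexation would violate Principle B.
*Zara₂*: the pronoun c-commands this R-expression → coindexation would violate Principle C on *Zara₂*.
*Sofia₃*: the pronoun c-commands this R-expression → coindexation would violate Principle C on *Sofia₃*.
*Yuki₄*: the pronoun c-commands this R-expression → coindexation would violate Principle C on *Yuki₄*.

none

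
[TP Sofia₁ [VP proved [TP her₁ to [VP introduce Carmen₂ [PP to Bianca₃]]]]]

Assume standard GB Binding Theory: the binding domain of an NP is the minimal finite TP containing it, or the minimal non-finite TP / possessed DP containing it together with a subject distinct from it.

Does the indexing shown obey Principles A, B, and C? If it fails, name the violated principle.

The two coindexed NPs are *Sofia₁* and *her₁*.
*her₁* is a pronoun. Its binding domain is the matrix TP, whose subject is Sofia₁.
*Sofia₁* c-commands it within that domain and carries the same index.
The pronoun is locally bound → Principle B violation.

Principle B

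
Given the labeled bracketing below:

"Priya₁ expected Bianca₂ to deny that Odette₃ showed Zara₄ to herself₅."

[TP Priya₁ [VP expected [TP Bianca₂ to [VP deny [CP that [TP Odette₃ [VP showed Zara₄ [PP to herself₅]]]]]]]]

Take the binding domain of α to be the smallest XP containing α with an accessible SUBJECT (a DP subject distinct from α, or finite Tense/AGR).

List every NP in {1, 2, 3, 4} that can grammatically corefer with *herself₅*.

*herself* is an anaphor, so Principle A applies: it must be bound in its binding domain.
Binding domain of *herself₅*: the embedded TP, whose subject is Odette₃.
*Priya₁* c-commands the anaphor but is outside its binding domain → cannot satisfy Principle A.
*Bianca₂* c-commands the anaphor but is outside its binding domain → cannot satisfy Principle A.
*Odette₃* c-commands the anaphor within its binding domain → licit binder.
*Zara₄* c-commands the anaphor within its binding domain → licit binder.

{3, 4}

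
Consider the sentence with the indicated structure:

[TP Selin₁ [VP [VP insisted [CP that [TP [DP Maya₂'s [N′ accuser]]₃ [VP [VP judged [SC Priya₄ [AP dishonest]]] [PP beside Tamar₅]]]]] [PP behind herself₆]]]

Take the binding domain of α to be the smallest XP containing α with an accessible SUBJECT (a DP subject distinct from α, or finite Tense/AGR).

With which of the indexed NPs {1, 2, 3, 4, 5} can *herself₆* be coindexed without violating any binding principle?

*herself* is an anaphor, so Principle A applies: it must be bound in its binding domain.
Binding domain of *herself₆*: the matrix TP, whose subject is Selin₁.
*Selin₁* c-commands the anaphor within its binding domain → licit binder.
*Maya₂* does not c-command the anaphor → cannot bind it.
*[Maya₂'s accuser]₃* does not c-command the anaphor → cannot bind it.
*Priya₄* does not c-command the anaphor → cannot bind it.
*Tamar₅* does not c-command the anaphor → cannot bind it.

{1}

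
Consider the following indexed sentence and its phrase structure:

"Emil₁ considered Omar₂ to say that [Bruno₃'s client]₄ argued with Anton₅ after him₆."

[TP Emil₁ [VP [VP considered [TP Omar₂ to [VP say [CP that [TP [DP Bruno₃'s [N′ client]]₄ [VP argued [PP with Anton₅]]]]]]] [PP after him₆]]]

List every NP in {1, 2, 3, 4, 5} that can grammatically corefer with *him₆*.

*him* is a pronoun, so Principle B applies: it must be free in its binding domain.
Binding domain of *him₆*: the matrix TP, whose subject is Emil₁.
*Emil₁* c-commands the pronoun within its binding domain → coindexation would violate Principle B.
*Omar₂* and the pronoun do not c-command one another → neither Principle B nor Principle C is at stake; coindexation permitted.
*Bruno₃* and the pronoun do not c-command one another → neither Principle B nor Principle C is at stake; coindexation permitted.
*[Bruno₃'s client]₄* and the pronoun do not c-command one another → neither Principle B nor Principle C is at stake; coindexation permitted.
*Anton₅* and the pronoun do not c-command one another → neither Principle B nor Principle C is at stake; coindexation permitted.

{2, 3, 4, 5}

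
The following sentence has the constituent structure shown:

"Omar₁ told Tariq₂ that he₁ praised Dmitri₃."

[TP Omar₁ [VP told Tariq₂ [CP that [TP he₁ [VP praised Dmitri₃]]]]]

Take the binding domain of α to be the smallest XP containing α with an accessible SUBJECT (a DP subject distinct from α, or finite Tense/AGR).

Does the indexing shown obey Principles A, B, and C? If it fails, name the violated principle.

grammatical

The two coindexed NPs are *Omar₁* and *he₁*.
*he₁* is a pronoun; nothing c-commands it within its binding domain (the embedded TP.), so Principle B holds trivially.
*Omar₁* is an R-expression; *he₁* does not c-command it, and no other NP shares its index, so Principle C is satisfied.
All principles are respected.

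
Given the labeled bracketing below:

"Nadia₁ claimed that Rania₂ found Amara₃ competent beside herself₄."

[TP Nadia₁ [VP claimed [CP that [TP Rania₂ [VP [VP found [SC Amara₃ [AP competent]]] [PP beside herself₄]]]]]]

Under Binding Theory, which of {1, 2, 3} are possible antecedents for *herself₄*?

*herself* is an anaphor, so Principle A applies: it must be bound in its binding domain.
Binding domain of *herself₄*: the embedded TP, whose subject is Rania₂.
*Nadia₁* c-commands the anaphor but is outside its binding domain → cannot satisfy Principle A.
*Rania₂* c-commands the anaphor within its binding domain → licit binder.
*Amara₃* does not c-command the anaphor → cannot bind it.

{2}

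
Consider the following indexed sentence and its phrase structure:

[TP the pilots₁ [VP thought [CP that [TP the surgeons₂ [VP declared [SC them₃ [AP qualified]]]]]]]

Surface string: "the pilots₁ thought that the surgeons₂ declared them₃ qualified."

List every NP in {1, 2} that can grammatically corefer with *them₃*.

{1}

*them* is a pronoun, so Principle B applies: it must be free in its binding domain.
Binding domain of *them₃*: the embedded TP, whose subject is the surgeons₂.
*the pilots₁* c-commands the pronoun but from outside its binding domain, and is not c-commanded by it → coindexation permitted.
*the surgeons₂* c-commands the pronoun within its binding domain → coindexation would violate Principle B.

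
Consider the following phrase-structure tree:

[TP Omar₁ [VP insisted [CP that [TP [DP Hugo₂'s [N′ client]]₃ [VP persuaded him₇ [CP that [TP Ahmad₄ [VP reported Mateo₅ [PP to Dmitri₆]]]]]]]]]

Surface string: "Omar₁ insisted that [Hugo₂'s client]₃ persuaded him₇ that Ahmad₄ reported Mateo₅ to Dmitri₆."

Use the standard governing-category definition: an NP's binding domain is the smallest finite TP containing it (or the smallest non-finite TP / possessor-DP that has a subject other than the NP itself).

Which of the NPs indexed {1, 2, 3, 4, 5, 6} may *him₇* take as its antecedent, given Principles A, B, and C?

*him* is a pronoun, so Principle B applies: it must be free in its binding domain.
Binding domain of *him₇*: the embedded TP, whose subject is [Hugo₂'s client]₃.
*Omar₁* c-commands the pronoun but from outside its binding domain, and is not c-commanded by it → coindexation permitted.
*Hugo₂* and the pronoun do not c-command one another → neither Principle B nor Principle C is at stake; coindexation permitted.
*[Hugo₂'s client]₃* c-commands the pronoun within its binding domain → coindexation would violate Principle B.
*Ahmad₄*: the pronoun c-commands this R-expression → coindexation would violate Principle C on *Ahmad₄*.
*Mateo₅*: the pronoun c-commands this R-expression → coindexation would violate Principle C on *Mateo₅*.
*Dmitri₆*: the pronoun c-commands this R-expression → coindexation would violate Principle C on *Dmitri₆*.

{1, 2}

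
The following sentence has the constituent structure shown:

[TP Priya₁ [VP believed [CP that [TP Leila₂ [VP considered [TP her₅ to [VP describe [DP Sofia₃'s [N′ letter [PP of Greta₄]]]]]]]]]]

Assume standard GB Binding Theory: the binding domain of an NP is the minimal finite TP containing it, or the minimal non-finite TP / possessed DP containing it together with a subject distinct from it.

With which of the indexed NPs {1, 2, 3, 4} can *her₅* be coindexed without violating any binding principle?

{1}

*her* is a pronoun, so Principle B applies: it must be free in its binding domain.
Binding domain of *her₅*: the embedded TP, whose subject is Leila₂.
*Priya₁* c-commands the pronoun but from outside its binding domain, and is not c-commanded by it → coindexation permitted.
*Leila₂* c-commands the pronoun within its binding domain → coindexation would violate Principle B.
*Sofia₃*: the pronoun c-commands this R-expression → coindexation would violate Principle C on *Sofia₃*.
*Greta₄*: the pronoun c-commands this R-expression → coindexation would violate Principle C on *Greta₄*.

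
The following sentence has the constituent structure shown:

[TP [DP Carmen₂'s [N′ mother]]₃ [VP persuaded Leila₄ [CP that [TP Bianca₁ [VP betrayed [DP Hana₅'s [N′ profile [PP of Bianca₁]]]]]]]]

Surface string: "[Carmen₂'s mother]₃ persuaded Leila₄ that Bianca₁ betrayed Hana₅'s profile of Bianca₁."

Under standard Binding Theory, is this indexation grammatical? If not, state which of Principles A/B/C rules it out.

The two coindexed NPs are *Bianca₁* (the lower occurrence) and *Bianca₁* (the higher occurrence).
*Bianca₁* (the lower occurrence) is an R-expression. Principle C requires it to be free everywhere.
*Bianca₁* (the higher occurrence) c-commands it and carries the same index.
The R-expression is bound → Principle C violation.

Principle C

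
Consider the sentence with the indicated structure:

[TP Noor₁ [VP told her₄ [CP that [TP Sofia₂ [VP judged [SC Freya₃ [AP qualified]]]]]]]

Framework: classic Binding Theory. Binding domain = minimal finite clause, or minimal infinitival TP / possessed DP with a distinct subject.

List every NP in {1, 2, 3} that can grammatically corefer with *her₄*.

none

*her* is a pronoun, so Principle B applies: it must be free in its binding domain.
Binding domain of *her₄*: the matrix TP, whose subject is Noor₁.
*Noor₁* c-commands the pronoun within its binding domain → coindexation would violate Principle B.
*Sofia₂*: the pronoun c-commands this R-expression → coindexation would violate Principle C on *Sofia₂*.
*Freya₃*: the pronoun c-commands this R-expression → coindexation would violate Principle C on *Freya₃*.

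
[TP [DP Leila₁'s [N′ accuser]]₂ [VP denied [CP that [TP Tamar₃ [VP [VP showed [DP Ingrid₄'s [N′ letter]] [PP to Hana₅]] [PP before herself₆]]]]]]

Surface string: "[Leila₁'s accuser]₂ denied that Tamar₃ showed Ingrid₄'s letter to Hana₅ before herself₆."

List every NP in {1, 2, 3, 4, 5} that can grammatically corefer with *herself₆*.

{3}

*herself* is an anaphor, so Principle A applies: it must be bound in its binding domain.
Binding domain of *herself₆*: the embedded TP, whose subject is Tamar₃.
*Leila₁* does not c-command the anaphor → cannot bind it.
*[Leila₁'s accuser]₂* c-commands the anaphor but is outside its binding domain → cannot satisfy Principle A.
*Tamar₃* c-commands the anaphor within its binding domain → licit binder.
*Ingrid₄* does not c-command the anaphor → cannot bind it.
*Hana₅* does not c-command the anaphor → cannot bind it.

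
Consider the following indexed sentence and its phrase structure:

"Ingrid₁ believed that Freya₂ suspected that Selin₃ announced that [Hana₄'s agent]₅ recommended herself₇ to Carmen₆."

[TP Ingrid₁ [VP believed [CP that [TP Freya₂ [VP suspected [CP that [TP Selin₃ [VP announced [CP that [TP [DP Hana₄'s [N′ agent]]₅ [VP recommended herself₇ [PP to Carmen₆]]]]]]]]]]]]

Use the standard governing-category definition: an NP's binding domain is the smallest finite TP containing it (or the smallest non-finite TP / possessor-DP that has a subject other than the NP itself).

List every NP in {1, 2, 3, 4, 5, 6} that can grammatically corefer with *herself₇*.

{5}

*herself* is an anaphor, so Principle A applies: it must be bound in its binding domain.
Binding domain of *herself₇*: the embedded TP, whose subject is [Hana₄'s agent]₅.
*Ingrid₁* c-commands the anaphor but is outside its binding domain → cannot satisfy Principle A.
*Freya₂* c-commands the anaphor but is outside its binding domain → cannot satisfy Principle A.
*Selin₃* c-commands the anaphor but is outside its binding domain → cannot satisfy Principle A.
*Hana₄* does not c-command the anaphor → cannot bind it.
*[Hana₄'s agent]₅* c-commands the anaphor within its binding domain → licit binder.
*Carmen₆* does not c-command the anaphor → cannot bind it.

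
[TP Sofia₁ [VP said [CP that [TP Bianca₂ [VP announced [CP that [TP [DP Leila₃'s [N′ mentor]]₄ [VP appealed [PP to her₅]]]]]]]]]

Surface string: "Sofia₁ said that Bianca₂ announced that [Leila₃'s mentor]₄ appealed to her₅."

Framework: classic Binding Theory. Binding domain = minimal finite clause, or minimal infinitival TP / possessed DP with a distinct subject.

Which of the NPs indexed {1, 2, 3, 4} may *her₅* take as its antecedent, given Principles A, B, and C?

{1, 2, 3}

*her* is a pronoun, so Principle B applies: it must be free in its binding domain.
Binding domain of *her₅*: the embedded TP, whose subject is [Leila₃'s mentor]₄.
*Sofia₁* c-commands the pronoun but from outside its binding domain, and is not c-commanded by it → coindexation permitted.
*Bianca₂* c-commands the pronoun but from outside its binding domain, and is not c-commanded by it → coindexation permitted.
*Leila₃* and the pronoun do not c-command one another → neither Principle B nor Principle C is at stake; coindexation permitted.
*[Leila₃'s mentor]₄* c-commands the pronoun within its binding domain → coindexation would violate Principle B.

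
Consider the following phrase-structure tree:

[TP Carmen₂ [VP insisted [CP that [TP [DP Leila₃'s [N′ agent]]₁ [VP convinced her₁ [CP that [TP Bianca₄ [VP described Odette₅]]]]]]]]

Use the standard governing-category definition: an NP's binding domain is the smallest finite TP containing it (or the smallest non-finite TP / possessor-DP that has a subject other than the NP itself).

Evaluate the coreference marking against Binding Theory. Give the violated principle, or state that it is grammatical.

The two coindexed NPs are *[Leila₃'s agent]₁* and *her₁*.
*her₁* is a pronoun. Its binding domain is the embedded TP, whose subject is [Leila₃'s agent]₁.
*[Leila₃'s agent]₁* c-commands it within that domain and carries the same index.
The pronoun is locally bound → Principle B violation.

Principle B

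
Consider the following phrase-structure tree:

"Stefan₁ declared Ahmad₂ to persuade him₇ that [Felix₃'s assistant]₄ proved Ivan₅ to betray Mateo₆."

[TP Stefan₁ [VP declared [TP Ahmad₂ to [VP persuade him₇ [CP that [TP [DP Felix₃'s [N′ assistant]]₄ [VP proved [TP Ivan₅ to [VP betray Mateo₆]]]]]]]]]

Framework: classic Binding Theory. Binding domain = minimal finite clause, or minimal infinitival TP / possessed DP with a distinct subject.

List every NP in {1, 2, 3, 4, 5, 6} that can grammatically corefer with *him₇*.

*him* is a pronoun, so Principle B applies: it must be free in its binding domain.
Binding domain of *him₇*: the embedded TP, whose subject is Ahmad₂.
*Stefan₁* c-commands the pronoun but from outside its binding domain, and is not c-commanded by it → coindexation permitted.
*Ahmad₂* c-commands the pronoun within its binding domain → coindexation would violate Principle B.
*Felix₃*: the pronoun c-commands this R-expression → coindexation would violate Principle C on *Felix₃*.
*[Felix₃'s assistant]₄*: the pronoun c-commands this R-expression → coindexation would violate Principle C on *[Felix₃'s assistant]₄*.
*Ivan₅*: the pronoun c-commands this R-expression → coindexation would violate Principle C on *Ivan₅*.
*Mateo₆*: the pronoun c-commands this R-expression → coindexation would violate Principle C on *Mateo₆*.

{1}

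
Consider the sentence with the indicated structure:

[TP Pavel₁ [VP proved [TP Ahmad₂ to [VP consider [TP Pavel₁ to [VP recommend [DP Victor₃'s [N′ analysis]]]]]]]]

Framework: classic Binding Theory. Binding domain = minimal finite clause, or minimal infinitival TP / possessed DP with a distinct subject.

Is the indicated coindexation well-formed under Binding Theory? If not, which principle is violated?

The two coindexed NPs are *Pavel₁* (the lower occurrence) and *Pavel₁* (the higher occurrence).
*Pavel₁* (the lower occurrence) is an R-expression. Principle C requires it to be free everywhere.
*Pavel₁* (the higher occurrence) c-commands it and carries the same index.
The R-expression is bound → Principle C violation.

Principle C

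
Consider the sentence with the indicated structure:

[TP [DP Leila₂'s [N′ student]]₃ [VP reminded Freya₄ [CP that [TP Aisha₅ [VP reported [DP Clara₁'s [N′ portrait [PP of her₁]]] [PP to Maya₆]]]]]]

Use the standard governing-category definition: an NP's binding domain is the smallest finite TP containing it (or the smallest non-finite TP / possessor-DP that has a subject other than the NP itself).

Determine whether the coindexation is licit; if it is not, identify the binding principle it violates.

The two coindexed NPs are *Clara₁* and *her₁*.
*her₁* is a pronoun. Its binding domain is the possessed DP, whose subject is Clara₁.
*Clara₁* c-commands it within that domain and carries the same index.
The pronoun is locally bound → Principle B violation.

Principle B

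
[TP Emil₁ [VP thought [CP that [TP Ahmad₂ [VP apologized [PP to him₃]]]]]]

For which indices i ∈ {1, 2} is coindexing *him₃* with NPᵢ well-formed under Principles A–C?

{1}

*him* is a pronoun, so Principle B applies: it must be free in its binding domain.
Binding domain of *him₃*: the embedded TP, whose subject is Ahmad₂.
*Emil₁* c-commands the pronoun but from outside its binding domain, and is not c-commanded by it → coindexation permitted.
*Ahmad₂* c-commands the pronoun within its binding domain → coindexation would violate Principle B.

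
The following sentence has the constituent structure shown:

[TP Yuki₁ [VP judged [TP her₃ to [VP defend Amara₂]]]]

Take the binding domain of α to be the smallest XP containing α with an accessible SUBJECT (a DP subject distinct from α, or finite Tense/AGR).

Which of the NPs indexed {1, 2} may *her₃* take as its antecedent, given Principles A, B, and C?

*her* is a pronoun, so Principle B applies: it must be free in its binding domain.
Binding domain of *her₃*: the matrix TP, whose subject is Yuki₁.
*Yuki₁* c-commands the pronoun within its binding domain → coindexation would violate Principle B.
*Amara₂*: the pronoun c-commands this R-expression → coindexation would violate Principle C on *Amara₂*.

none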